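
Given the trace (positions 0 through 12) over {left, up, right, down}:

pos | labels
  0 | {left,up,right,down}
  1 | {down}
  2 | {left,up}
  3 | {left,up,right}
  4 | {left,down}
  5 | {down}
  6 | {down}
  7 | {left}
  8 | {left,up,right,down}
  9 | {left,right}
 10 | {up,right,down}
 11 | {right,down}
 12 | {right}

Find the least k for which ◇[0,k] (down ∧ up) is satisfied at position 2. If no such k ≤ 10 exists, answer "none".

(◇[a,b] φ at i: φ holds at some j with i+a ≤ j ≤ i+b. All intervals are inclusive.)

6

Scan j = 2,3,… for (down ∧ up):
  j=2: fails
  j=3: fails
  j=4: fails
  j=5: fails
  j=6: fails
  j=7: fails
  j=8: holds
First hit at j=8, so smallest k = 8-2 = 6.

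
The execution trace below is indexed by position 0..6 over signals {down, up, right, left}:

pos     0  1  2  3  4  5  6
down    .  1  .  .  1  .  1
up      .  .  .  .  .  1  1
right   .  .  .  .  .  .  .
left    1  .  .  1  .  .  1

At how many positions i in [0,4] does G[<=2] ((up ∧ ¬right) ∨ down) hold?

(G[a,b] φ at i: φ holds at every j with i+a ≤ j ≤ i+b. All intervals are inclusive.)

1

Evaluate at each i in [0,4]:
  i=0: ✗ (fails at j=0)
  i=1: ✗ (fails at j=2)
  i=2: ✗ (fails at j=2)
  i=3: ✗ (fails at j=3)
  i=4: ✓ (all of [4,6])
Positions where it holds: {4} → 1.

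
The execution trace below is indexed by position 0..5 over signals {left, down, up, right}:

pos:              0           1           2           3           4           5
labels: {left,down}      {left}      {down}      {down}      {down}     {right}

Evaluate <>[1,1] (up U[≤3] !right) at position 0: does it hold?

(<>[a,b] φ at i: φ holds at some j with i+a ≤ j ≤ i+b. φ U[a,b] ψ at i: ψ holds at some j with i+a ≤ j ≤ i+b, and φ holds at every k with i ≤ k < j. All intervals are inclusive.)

Holds

Check (up U[≤3] !right) at each j in [1,1]:
  j=1: holds
Found at j=1 → formula holds.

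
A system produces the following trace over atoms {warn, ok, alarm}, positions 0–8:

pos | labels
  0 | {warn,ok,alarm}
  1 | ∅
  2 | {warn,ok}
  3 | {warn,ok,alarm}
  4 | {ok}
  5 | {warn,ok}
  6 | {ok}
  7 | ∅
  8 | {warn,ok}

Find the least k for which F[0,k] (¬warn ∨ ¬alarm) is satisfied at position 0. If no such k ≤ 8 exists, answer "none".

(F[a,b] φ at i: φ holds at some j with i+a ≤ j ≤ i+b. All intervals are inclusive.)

1

Scan j = 0,1,… for (¬warn ∨ ¬alarm):
  j=0: fails
  j=1: holds
First hit at j=1, so smallest k = 1-0 = 1.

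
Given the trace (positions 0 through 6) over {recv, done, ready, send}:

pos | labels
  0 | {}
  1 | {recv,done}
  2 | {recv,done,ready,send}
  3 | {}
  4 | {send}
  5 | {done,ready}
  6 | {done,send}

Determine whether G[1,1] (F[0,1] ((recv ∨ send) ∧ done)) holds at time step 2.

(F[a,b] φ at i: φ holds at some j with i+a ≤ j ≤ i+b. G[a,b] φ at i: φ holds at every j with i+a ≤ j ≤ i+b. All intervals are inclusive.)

Check F[0,1] ((recv ∨ send) ∧ done) at every j in [3,3]:
  j=3: fails (none in [3,4])
Fails at j=3 → formula fails.

False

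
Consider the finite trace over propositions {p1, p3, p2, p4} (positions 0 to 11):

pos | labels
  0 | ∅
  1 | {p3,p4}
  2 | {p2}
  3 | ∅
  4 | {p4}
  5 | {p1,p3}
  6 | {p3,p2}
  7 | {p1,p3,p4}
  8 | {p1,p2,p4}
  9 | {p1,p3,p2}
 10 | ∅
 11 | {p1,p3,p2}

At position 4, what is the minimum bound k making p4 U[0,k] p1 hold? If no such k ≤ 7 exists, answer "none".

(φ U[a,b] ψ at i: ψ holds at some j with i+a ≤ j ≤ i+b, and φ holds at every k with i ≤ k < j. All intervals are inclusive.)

1

Need earliest j ≥ 4 with p1, and p4 at every k in [4,j-1].
  j=4: rhs fails.
  j=5: rhs holds; lhs holds on [4,4]. k = 1.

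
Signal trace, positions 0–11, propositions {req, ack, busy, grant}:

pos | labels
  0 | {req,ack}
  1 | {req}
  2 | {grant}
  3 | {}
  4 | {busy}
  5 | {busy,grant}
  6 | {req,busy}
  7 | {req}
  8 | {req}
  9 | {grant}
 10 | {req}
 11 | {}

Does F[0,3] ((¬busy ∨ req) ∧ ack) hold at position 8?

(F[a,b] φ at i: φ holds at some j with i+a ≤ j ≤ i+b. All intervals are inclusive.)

Check ((¬busy ∨ req) ∧ ack) at each j in [8,11]:
  j=8: false
  j=9: false
  j=10: false
  j=11: false
No position in the window satisfies it → formula fails.

False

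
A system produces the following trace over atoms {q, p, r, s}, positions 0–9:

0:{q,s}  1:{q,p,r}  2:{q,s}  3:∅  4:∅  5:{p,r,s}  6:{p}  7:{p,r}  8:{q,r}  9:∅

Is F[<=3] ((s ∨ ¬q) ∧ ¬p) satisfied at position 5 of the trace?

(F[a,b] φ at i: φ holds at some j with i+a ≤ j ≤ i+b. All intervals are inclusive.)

Does not hold

Check ((s ∨ ¬q) ∧ ¬p) at each j in [5,8]:
  j=5: false
  j=6: false
  j=7: false
  j=8: false
No position in the window satisfies it → formula fails.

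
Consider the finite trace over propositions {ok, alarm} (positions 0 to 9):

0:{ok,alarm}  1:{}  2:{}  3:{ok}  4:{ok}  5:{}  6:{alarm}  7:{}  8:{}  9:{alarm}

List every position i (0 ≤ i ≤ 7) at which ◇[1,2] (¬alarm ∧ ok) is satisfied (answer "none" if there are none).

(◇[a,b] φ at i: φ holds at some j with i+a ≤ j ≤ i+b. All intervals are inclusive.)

Evaluate at each i in [0,7]:
  i=0: ✗ (none in [1,2])
  i=1: ✓ (witness j=3)
  i=2: ✓ (witness j=3)
  i=3: ✓ (witness j=4)
  i=4: ✗ (none in [5,6])
  i=5: ✗ (none in [6,7])
  i=6: ✗ (none in [7,8])
  i=7: ✗ (none in [8,9])

1, 2, 3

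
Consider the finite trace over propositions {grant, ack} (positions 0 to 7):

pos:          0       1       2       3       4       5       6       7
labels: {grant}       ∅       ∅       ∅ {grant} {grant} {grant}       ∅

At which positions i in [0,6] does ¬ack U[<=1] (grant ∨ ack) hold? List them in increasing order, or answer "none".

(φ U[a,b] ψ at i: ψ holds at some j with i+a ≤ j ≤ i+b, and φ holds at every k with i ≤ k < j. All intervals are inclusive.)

Evaluate at each i in [0,6]:
  i=0: ✓ (rhs at j=0)
  i=1: ✗ (no rhs in [1,2])
  i=2: ✗ (no rhs in [2,3])
  i=3: ✓ (rhs at j=4; lhs holds on [3,3])
  i=4: ✓ (rhs at j=4)
  i=5: ✓ (rhs at j=5)
  i=6: ✓ (rhs at j=6)

0, 3, 4, 5, 6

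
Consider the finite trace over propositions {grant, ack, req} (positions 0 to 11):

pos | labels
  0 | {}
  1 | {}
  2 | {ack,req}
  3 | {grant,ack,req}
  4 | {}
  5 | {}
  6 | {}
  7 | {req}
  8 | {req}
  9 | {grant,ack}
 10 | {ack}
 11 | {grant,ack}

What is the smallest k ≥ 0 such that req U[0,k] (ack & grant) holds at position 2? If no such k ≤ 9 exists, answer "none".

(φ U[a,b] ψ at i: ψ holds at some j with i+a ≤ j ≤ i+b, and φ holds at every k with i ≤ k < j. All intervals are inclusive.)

Need earliest j ≥ 2 with (ack & grant), and req at every k in [2,j-1].
  j=2: rhs fails.
  j=3: rhs holds; lhs holds on [2,2]. k = 1.

1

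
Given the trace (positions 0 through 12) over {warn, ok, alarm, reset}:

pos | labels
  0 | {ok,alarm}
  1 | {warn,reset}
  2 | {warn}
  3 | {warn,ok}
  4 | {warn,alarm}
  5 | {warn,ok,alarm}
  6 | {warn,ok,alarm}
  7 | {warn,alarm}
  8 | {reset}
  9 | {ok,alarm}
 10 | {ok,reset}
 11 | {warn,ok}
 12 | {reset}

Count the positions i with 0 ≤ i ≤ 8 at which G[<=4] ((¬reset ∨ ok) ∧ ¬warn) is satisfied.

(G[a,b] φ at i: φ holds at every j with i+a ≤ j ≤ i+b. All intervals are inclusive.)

0

Evaluate at each i in [0,8]:
  i=0: ✗ (fails at j=1)
  i=1: ✗ (fails at j=1)
  i=2: ✗ (fails at j=2)
  i=3: ✗ (fails at j=3)
  i=4: ✗ (fails at j=4)
  i=5: ✗ (fails at j=5)
  i=6: ✗ (fails at j=6)
  i=7: ✗ (fails at j=7)
  i=8: ✗ (fails at j=8)
Positions where it holds: {} → 0.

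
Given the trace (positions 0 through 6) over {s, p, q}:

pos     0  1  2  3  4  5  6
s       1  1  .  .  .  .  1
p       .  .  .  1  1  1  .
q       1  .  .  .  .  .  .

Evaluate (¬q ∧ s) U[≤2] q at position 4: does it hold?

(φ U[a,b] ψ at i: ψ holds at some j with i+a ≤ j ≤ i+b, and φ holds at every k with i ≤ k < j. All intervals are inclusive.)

No

Need some j in [4,6] with q, and (¬q ∧ s) at every k in [4,j-1].
  j=4: q false.
  j=5: q false.
  j=6: q false.
No j in the window works → until fails.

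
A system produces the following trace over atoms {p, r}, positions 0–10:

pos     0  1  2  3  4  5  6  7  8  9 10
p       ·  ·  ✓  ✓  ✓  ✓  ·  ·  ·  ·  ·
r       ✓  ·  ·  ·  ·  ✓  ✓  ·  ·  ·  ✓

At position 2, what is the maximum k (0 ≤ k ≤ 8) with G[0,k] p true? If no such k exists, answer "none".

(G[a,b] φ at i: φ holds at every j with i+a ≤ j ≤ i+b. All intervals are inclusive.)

p must hold from j=2 onward; find where it first fails.
  j=2: holds
  j=3: holds
  j=4: holds
  j=5: holds
  j=6: fails
Holds on [2,5], so largest k = 3.

3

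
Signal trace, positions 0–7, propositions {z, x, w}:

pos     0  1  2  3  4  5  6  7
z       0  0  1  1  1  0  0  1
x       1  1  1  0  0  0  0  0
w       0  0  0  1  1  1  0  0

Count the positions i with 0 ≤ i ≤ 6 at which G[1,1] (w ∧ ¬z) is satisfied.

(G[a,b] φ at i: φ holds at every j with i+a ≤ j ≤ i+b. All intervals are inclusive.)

Evaluate at each i in [0,6]:
  i=0: ✗ (fails at j=1)
  i=1: ✗ (fails at j=2)
  i=2: ✗ (fails at j=3)
  i=3: ✗ (fails at j=4)
  i=4: ✓ (all of [5,5])
  i=5: ✗ (fails at j=6)
  i=6: ✗ (fails at j=7)
Positions where it holds: {4} → 1.

1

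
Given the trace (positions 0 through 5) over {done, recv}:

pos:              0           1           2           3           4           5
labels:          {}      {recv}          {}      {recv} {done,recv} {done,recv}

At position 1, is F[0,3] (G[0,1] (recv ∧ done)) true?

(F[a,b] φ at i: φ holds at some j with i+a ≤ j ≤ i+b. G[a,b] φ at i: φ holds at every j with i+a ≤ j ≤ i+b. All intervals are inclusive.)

Yes

Check G[0,1] (recv ∧ done) at each j in [1,4]:
  j=1: fails at 1
  j=2: fails at 2
  j=3: fails at 3
  j=4: holds on [4,5]
Found at j=4 → formula holds.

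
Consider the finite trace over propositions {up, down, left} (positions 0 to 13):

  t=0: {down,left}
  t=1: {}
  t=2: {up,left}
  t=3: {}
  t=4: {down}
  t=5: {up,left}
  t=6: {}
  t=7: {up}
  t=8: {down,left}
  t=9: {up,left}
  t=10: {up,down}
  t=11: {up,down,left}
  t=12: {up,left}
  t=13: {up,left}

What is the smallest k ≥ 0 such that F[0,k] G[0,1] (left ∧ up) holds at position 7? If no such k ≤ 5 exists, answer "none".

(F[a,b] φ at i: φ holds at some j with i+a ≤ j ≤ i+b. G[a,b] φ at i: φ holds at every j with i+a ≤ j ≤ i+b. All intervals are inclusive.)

4

Scan j = 7,8,… for G[0,1] (left ∧ up):
  j=7: fails
  j=8: fails
  j=9: fails
  j=10: fails
  j=11: holds
First hit at j=11, so smallest k = 11-7 = 4.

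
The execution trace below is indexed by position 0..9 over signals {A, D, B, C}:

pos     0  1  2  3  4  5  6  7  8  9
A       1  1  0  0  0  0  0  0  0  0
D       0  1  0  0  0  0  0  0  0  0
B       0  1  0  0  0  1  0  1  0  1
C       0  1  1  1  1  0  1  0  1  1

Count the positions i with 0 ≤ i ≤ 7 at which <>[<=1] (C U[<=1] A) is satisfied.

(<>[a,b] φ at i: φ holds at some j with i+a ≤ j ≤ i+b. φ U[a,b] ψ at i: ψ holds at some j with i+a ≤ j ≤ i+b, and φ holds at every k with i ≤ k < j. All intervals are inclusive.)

2

Evaluate at each i in [0,7]:
  i=0: ✓ (witness j=0)
  i=1: ✓ (witness j=1)
  i=2: ✗ (none in [2,3])
  i=3: ✗ (none in [3,4])
  i=4: ✗ (none in [4,5])
  i=5: ✗ (none in [5,6])
  i=6: ✗ (none in [6,7])
  i=7: ✗ (none in [7,8])
Positions where it holds: {0, 1} → 2.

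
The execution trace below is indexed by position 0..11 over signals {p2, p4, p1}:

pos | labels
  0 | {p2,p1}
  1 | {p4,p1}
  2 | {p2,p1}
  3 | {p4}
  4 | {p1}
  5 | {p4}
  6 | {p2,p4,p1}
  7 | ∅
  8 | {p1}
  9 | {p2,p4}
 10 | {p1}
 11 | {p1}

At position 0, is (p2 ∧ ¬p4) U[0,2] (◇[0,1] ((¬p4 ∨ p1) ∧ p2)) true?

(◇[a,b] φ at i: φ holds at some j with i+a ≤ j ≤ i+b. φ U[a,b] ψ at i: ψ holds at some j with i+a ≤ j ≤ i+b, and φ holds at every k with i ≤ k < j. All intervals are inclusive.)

True

Need some j in [0,2] with ◇[0,1] ((¬p4 ∨ p1) ∧ p2), and (p2 ∧ ¬p4) at every k in [0,j-1].
  j=0: ◇[0,1] ((¬p4 ∨ p1) ∧ p2) holds; no prefix to check → satisfied.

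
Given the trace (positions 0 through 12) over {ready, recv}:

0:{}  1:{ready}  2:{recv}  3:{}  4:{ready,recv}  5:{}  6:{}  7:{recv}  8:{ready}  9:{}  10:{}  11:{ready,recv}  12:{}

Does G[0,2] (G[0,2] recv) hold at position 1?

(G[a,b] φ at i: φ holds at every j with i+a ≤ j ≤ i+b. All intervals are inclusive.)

Check G[0,2] recv at every j in [1,3]:
  j=1: fails at 1
  j=2: fails at 3
  j=3: fails at 3
Fails at j=1 → formula fails.

False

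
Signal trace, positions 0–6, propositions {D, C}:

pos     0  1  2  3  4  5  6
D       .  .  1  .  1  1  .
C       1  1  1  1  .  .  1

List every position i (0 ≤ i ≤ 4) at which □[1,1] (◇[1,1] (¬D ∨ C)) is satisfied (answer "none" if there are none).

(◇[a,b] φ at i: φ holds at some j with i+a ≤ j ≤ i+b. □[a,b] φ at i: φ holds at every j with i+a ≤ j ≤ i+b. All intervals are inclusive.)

Evaluate at each i in [0,4]:
  i=0: ✓ (all of [1,1])
  i=1: ✓ (all of [2,2])
  i=2: ✗ (fails at j=3)
  i=3: ✗ (fails at j=4)
  i=4: ✓ (all of [5,5])

0, 1, 4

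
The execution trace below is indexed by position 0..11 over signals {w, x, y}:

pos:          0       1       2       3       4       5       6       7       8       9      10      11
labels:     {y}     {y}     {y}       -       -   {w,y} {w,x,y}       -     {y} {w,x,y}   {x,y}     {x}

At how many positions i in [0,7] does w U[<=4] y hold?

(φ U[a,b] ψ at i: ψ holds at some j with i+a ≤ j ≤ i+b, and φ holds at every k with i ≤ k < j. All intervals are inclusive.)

5

Evaluate at each i in [0,7]:
  i=0: ✓ (rhs at j=0)
  i=1: ✓ (rhs at j=1)
  i=2: ✓ (rhs at j=2)
  i=3: ✗ (lhs fails at k=3 before rhs at j=5)
  i=4: ✗ (lhs fails at k=4 before rhs at j=5)
  i=5: ✓ (rhs at j=5)
  i=6: ✓ (rhs at j=6)
  i=7: ✗ (lhs fails at k=7 before rhs at j=8)
Positions where it holds: {0, 1, 2, 5, 6} → 5.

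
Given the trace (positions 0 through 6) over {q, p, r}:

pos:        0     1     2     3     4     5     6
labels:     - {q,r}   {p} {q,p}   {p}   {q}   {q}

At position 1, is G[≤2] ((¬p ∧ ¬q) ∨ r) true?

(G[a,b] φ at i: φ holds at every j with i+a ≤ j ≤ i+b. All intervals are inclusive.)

No

Check ((¬p ∧ ¬q) ∨ r) at every j in [1,3]:
  j=1: true
  j=2: false
  j=3: false
Fails at j=2 → formula fails.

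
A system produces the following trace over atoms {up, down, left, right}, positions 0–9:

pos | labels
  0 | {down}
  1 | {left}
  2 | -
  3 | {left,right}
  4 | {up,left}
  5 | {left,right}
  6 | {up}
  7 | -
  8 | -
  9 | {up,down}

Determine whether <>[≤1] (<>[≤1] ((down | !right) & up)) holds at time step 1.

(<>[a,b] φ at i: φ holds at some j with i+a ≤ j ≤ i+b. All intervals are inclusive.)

False

Check <>[≤1] ((down | !right) & up) at each j in [1,2]:
  j=1: fails (none in [1,2])
  j=2: fails (none in [2,3])
No position in the window satisfies it → formula fails.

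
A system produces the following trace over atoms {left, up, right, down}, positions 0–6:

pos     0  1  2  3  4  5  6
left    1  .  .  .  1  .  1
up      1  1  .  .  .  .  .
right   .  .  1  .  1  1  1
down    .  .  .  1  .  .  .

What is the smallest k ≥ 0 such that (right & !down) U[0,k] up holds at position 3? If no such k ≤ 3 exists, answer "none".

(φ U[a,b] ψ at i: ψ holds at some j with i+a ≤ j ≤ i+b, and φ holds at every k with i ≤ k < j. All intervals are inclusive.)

Need earliest j ≥ 3 with up, and (right & !down) at every k in [3,j-1].
  j=3: rhs fails.
  j=4: rhs fails.
  j=5: rhs fails.
  j=6: rhs fails.
No witness within the range → none.

none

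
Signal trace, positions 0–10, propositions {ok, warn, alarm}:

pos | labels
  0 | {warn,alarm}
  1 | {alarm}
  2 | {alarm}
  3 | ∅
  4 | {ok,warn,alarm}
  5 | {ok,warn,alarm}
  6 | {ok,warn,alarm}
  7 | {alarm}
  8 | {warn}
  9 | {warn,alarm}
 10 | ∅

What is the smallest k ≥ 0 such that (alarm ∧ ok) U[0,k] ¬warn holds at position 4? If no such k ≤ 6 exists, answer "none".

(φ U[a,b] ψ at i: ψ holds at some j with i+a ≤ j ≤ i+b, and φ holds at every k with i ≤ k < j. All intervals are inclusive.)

3

Need earliest j ≥ 4 with ¬warn, and (alarm ∧ ok) at every k in [4,j-1].
  j=4: rhs fails.
  j=5: rhs fails.
  j=6: rhs fails.
  j=7: rhs holds; lhs holds on [4,6]. k = 3.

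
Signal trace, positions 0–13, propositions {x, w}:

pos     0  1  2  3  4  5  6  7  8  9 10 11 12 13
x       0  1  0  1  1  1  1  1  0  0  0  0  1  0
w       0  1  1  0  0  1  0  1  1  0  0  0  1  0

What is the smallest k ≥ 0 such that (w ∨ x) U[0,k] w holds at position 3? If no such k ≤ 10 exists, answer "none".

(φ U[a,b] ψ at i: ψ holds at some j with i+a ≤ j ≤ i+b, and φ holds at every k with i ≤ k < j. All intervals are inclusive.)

Need earliest j ≥ 3 with w, and (w ∨ x) at every k in [3,j-1].
  j=3: rhs fails.
  j=4: rhs fails.
  j=5: rhs holds; lhs holds on [3,4]. k = 2.

2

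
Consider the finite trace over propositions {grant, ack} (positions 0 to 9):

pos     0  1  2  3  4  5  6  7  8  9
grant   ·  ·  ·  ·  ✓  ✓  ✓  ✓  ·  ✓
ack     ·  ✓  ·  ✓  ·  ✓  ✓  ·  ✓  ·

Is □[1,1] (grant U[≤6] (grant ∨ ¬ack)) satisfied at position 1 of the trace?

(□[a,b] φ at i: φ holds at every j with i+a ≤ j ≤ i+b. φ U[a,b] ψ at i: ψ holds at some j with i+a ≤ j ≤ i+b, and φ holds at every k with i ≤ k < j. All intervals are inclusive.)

True

Check (grant U[≤6] (grant ∨ ¬ack)) at every j in [2,2]:
  j=2: holds
All positions satisfy it → formula holds.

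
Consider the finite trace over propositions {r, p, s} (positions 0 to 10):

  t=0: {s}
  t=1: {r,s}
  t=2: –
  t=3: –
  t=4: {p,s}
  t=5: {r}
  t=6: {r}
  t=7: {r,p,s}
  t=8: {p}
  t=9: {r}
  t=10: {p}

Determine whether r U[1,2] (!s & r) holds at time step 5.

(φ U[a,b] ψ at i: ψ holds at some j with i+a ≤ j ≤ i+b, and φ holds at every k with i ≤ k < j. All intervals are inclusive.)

Need some j in [6,7] with (!s & r), and r at every k in [5,j-1].
  j=6: (!s & r) holds; r holds at every k in [5,5] → satisfied.

Yes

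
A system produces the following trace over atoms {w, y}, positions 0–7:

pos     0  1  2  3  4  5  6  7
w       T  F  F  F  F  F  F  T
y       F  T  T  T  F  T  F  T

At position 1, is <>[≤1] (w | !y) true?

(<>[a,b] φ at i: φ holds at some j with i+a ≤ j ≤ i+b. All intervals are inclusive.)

False

Check (w | !y) at each j in [1,2]:
  j=1: false
  j=2: false
No position in the window satisfies it → formula fails.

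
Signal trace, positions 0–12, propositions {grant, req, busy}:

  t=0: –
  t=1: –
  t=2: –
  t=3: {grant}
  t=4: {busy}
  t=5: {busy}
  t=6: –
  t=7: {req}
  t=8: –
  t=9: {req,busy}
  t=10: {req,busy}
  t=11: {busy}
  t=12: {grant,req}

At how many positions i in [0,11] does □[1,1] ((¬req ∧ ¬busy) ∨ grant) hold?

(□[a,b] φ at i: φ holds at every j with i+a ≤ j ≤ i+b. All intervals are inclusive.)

Evaluate at each i in [0,11]:
  i=0: ✓ (all of [1,1])
  i=1: ✓ (all of [2,2])
  i=2: ✓ (all of [3,3])
  i=3: ✗ (fails at j=4)
  i=4: ✗ (fails at j=5)
  i=5: ✓ (all of [6,6])
  i=6: ✗ (fails at j=7)
  i=7: ✓ (all of [8,8])
  i=8: ✗ (fails at j=9)
  i=9: ✗ (fails at j=10)
  i=10: ✗ (fails at j=11)
  i=11: ✓ (all of [12,12])
Positions where it holds: {0, 1, 2, 5, 7, 11} → 6.

6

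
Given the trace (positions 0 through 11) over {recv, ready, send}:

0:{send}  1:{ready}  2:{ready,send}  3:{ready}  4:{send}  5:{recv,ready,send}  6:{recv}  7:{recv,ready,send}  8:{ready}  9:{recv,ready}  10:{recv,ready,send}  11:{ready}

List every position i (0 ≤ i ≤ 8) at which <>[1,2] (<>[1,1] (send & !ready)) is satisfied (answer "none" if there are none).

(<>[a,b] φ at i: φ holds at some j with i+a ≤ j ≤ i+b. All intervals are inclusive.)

Evaluate at each i in [0,8]:
  i=0: ✗ (none in [1,2])
  i=1: ✓ (witness j=3)
  i=2: ✓ (witness j=3)
  i=3: ✗ (none in [4,5])
  i=4: ✗ (none in [5,6])
  i=5: ✗ (none in [6,7])
  i=6: ✗ (none in [7,8])
  i=7: ✗ (none in [8,9])
  i=8: ✗ (none in [9,10])

1, 2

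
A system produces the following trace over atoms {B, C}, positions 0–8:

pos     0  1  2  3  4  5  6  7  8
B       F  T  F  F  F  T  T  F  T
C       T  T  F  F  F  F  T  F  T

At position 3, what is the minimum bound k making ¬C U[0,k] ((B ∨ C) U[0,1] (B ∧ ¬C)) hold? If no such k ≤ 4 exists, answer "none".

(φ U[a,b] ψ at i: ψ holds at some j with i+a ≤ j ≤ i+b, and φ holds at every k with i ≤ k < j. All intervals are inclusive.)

Need earliest j ≥ 3 with ((B ∨ C) U[0,1] (B ∧ ¬C)), and ¬C at every k in [3,j-1].
  j=3: rhs fails.
  j=4: rhs fails.
  j=5: rhs holds; lhs holds on [3,4]. k = 2.

2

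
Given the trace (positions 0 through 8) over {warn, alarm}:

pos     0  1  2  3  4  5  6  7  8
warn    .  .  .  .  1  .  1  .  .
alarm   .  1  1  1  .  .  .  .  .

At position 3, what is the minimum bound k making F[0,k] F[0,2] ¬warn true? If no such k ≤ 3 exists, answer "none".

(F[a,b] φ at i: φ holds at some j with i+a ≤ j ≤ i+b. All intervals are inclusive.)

0

Scan j = 3,4,… for F[0,2] ¬warn:
  j=3: holds
First hit at j=3, so smallest k = 3-3 = 0.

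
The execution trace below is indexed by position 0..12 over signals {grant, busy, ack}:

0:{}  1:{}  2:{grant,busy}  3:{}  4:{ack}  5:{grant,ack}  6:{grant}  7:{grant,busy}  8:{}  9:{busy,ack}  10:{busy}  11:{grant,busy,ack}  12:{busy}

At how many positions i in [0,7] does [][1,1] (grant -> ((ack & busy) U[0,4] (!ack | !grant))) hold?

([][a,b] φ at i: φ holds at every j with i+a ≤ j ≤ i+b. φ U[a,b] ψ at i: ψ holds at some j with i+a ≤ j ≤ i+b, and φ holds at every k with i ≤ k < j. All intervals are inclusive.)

7

Evaluate at each i in [0,7]:
  i=0: ✓ (all of [1,1])
  i=1: ✓ (all of [2,2])
  i=2: ✓ (all of [3,3])
  i=3: ✓ (all of [4,4])
  i=4: ✗ (fails at j=5)
  i=5: ✓ (all of [6,6])
  i=6: ✓ (all of [7,7])
  i=7: ✓ (all of [8,8])
Positions where it holds: {0, 1, 2, 3, 5, 6, 7} → 7.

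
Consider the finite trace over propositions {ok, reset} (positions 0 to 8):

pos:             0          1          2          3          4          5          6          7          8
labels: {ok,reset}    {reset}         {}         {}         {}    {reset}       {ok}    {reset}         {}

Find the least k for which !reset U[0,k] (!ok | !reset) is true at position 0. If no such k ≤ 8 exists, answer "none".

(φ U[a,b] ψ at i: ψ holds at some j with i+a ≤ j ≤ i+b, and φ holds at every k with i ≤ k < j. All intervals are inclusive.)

none

Need earliest j ≥ 0 with (!ok | !reset), and !reset at every k in [0,j-1].
  j=0: rhs fails.
  j=1: rhs holds but lhs fails at k=0.
  j=2: rhs holds but lhs fails at k=0.
  j=3: rhs holds but lhs fails at k=0.
  j=4: rhs holds but lhs fails at k=0.
  j=5: rhs holds but lhs fails at k=0.
  j=6: rhs holds but lhs fails at k=0.
  j=7: rhs holds but lhs fails at k=0.
  j=8: rhs holds but lhs fails at k=0.
No witness within the range → none.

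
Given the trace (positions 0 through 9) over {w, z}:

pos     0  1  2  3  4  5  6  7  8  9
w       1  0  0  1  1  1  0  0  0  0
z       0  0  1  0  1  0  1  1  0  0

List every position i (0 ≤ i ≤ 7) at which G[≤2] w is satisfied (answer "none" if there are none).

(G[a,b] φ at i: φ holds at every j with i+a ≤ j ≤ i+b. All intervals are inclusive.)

3

Evaluate at each i in [0,7]:
  i=0: ✗ (fails at j=1)
  i=1: ✗ (fails at j=1)
  i=2: ✗ (fails at j=2)
  i=3: ✓ (all of [3,5])
  i=4: ✗ (fails at j=6)
  i=5: ✗ (fails at j=6)
  i=6: ✗ (fails at j=6)
  i=7: ✗ (fails at j=7)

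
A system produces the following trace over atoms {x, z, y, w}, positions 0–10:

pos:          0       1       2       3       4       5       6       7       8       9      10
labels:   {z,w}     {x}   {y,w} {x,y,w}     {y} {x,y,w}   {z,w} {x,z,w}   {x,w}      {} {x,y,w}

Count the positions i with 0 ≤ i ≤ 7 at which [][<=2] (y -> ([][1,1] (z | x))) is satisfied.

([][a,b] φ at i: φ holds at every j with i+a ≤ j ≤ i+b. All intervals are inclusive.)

Evaluate at each i in [0,7]:
  i=0: ✓ (all of [0,2])
  i=1: ✗ (fails at j=3)
  i=2: ✗ (fails at j=3)
  i=3: ✗ (fails at j=3)
  i=4: ✓ (all of [4,6])
  i=5: ✓ (all of [5,7])
  i=6: ✓ (all of [6,8])
  i=7: ✓ (all of [7,9])
Positions where it holds: {0, 4, 5, 6, 7} → 5.

5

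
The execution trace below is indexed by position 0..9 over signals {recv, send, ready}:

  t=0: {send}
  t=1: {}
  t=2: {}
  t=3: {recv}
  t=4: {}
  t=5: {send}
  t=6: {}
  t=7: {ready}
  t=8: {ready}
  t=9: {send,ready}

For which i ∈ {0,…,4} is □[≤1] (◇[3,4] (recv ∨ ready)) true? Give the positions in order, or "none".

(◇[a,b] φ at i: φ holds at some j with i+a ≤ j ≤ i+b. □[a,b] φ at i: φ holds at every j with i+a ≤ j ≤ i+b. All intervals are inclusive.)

3, 4

Evaluate at each i in [0,4]:
  i=0: ✗ (fails at j=1)
  i=1: ✗ (fails at j=1)
  i=2: ✗ (fails at j=2)
  i=3: ✓ (all of [3,4])
  i=4: ✓ (all of [4,5])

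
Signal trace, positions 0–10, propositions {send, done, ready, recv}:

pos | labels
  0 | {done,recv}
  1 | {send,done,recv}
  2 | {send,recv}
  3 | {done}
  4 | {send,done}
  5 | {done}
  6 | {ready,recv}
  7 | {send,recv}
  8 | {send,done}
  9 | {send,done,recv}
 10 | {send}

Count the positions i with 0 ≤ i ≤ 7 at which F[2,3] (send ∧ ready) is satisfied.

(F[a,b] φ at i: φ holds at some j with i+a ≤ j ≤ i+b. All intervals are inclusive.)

Evaluate at each i in [0,7]:
  i=0: ✗ (none in [2,3])
  i=1: ✗ (none in [3,4])
  i=2: ✗ (none in [4,5])
  i=3: ✗ (none in [5,6])
  i=4: ✗ (none in [6,7])
  i=5: ✗ (none in [7,8])
  i=6: ✗ (none in [8,9])
  i=7: ✗ (none in [9,10])
Positions where it holds: {} → 0.

0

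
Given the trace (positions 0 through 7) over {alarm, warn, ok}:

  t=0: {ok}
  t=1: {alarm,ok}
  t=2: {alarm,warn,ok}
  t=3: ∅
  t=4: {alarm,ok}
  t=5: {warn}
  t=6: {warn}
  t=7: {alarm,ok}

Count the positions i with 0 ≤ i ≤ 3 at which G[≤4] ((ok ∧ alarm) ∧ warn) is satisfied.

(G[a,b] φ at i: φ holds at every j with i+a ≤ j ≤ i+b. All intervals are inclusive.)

0

Evaluate at each i in [0,3]:
  i=0: ✗ (fails at j=0)
  i=1: ✗ (fails at j=1)
  i=2: ✗ (fails at j=3)
  i=3: ✗ (fails at j=3)
Positions where it holds: {} → 0.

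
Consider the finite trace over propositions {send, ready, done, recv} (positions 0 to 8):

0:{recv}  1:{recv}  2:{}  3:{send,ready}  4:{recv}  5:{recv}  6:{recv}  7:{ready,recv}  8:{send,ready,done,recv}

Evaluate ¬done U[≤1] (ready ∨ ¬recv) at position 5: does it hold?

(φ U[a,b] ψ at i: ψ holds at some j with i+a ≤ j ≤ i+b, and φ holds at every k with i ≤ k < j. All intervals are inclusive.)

No

Need some j in [5,6] with (ready ∨ ¬recv), and ¬done at every k in [5,j-1].
  j=5: (ready ∨ ¬recv) false.
  j=6: (ready ∨ ¬recv) false.
No j in the window works → until fails.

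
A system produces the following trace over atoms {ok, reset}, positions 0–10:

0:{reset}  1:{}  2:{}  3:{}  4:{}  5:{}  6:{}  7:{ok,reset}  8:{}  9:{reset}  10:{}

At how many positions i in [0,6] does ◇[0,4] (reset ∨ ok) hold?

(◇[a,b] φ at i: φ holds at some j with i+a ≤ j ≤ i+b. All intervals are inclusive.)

Evaluate at each i in [0,6]:
  i=0: ✓ (witness j=0)
  i=1: ✗ (none in [1,5])
  i=2: ✗ (none in [2,6])
  i=3: ✓ (witness j=7)
  i=4: ✓ (witness j=7)
  i=5: ✓ (witness j=7)
  i=6: ✓ (witness j=7)
Positions where it holds: {0, 3, 4, 5, 6} → 5.

5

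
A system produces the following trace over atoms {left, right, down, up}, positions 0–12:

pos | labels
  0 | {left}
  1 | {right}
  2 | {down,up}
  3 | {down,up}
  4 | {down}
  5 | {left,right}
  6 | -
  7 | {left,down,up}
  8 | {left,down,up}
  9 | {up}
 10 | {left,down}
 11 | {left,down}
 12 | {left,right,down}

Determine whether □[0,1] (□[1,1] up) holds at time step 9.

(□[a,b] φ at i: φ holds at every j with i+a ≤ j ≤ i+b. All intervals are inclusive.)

Check □[1,1] up at every j in [9,10]:
  j=9: fails at 10
  j=10: fails at 11
Fails at j=9 → formula fails.

False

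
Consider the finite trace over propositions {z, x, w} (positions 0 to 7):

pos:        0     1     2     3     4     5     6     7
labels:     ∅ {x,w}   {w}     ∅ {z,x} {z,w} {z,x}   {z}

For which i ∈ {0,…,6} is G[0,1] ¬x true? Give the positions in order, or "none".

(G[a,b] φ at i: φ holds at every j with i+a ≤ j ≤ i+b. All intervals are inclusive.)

2

Evaluate at each i in [0,6]:
  i=0: ✗ (fails at j=1)
  i=1: ✗ (fails at j=1)
  i=2: ✓ (all of [2,3])
  i=3: ✗ (fails at j=4)
  i=4: ✗ (fails at j=4)
  i=5: ✗ (fails at j=6)
  i=6: ✗ (fails at j=6)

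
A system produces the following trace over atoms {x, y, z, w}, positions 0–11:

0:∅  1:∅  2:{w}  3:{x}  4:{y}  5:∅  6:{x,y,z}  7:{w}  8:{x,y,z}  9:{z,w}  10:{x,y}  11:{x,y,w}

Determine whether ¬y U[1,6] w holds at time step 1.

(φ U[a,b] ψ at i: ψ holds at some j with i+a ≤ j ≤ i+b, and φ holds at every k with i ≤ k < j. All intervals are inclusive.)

Holds

Need some j in [2,7] with w, and ¬y at every k in [1,j-1].
  j=2: w holds; ¬y holds at every k in [1,1] → satisfied.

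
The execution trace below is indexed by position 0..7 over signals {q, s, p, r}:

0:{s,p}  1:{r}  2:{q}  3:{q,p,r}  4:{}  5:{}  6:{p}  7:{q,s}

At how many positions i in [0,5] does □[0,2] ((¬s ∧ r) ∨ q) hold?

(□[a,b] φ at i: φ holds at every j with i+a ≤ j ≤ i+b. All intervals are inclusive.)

Evaluate at each i in [0,5]:
  i=0: ✗ (fails at j=0)
  i=1: ✓ (all of [1,3])
  i=2: ✗ (fails at j=4)
  i=3: ✗ (fails at j=4)
  i=4: ✗ (fails at j=4)
  i=5: ✗ (fails at j=5)
Positions where it holds: {1} → 1.

1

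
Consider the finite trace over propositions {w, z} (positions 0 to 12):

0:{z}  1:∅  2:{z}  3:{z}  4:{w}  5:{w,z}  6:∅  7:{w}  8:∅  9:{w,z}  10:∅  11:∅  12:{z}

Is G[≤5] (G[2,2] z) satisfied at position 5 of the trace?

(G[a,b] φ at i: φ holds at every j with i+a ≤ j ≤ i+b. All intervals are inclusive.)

False

Check G[2,2] z at every j in [5,10]:
  j=5: fails at 7
  j=6: fails at 8
  j=7: holds on [9,9]
  j=8: fails at 10
  j=9: fails at 11
  j=10: holds on [12,12]
Fails at j=5 → formula fails.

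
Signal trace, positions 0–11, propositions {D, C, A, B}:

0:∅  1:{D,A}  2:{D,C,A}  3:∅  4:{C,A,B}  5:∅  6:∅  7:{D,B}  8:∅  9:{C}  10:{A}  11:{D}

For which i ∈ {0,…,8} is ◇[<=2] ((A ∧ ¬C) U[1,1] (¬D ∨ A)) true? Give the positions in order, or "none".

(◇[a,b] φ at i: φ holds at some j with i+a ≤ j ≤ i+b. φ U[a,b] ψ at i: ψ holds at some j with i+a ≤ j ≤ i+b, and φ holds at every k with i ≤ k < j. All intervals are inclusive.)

0, 1

Evaluate at each i in [0,8]:
  i=0: ✓ (witness j=1)
  i=1: ✓ (witness j=1)
  i=2: ✗ (none in [2,4])
  i=3: ✗ (none in [3,5])
  i=4: ✗ (none in [4,6])
  i=5: ✗ (none in [5,7])
  i=6: ✗ (none in [6,8])
  i=7: ✗ (none in [7,9])
  i=8: ✗ (none in [8,10])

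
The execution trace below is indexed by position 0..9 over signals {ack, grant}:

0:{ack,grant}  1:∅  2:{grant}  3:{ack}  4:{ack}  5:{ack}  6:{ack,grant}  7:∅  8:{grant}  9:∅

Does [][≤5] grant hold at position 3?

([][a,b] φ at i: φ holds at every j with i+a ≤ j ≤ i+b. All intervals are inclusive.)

Does not hold

Check grant at every j in [3,8]:
  j=3: false
  j=4: false
  j=5: false
  j=6: true
  j=7: false
  j=8: true
Fails at j=3 → formula fails.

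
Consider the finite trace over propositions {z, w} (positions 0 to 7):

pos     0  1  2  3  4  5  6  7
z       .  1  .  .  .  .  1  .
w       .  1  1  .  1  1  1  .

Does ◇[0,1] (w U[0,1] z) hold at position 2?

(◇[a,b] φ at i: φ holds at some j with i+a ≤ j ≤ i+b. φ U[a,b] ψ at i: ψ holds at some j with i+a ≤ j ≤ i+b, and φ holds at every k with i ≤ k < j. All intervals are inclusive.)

Check (w U[0,1] z) at each j in [2,3]:
  j=2: fails
  j=3: fails
No position in the window satisfies it → formula fails.

Does not hold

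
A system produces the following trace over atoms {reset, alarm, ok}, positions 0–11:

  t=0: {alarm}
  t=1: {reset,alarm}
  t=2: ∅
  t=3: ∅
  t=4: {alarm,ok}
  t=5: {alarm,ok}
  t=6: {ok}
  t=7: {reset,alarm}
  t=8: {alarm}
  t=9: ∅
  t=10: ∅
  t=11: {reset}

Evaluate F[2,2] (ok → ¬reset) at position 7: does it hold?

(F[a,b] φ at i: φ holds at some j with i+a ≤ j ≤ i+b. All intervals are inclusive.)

Holds

Check (ok → ¬reset) at each j in [9,9]:
  j=9: true
Found at j=9 → formula holds.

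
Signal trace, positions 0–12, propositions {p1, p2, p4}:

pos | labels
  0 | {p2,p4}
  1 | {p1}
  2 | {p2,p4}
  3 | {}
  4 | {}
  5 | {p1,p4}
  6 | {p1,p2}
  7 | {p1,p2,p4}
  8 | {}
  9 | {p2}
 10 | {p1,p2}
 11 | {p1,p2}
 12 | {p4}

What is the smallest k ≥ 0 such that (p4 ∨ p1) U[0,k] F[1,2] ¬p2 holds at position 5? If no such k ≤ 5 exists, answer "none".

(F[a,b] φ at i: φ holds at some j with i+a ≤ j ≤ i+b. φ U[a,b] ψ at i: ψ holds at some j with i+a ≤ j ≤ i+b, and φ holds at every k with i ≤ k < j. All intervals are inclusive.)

1

Need earliest j ≥ 5 with F[1,2] ¬p2, and (p4 ∨ p1) at every k in [5,j-1].
  j=5: rhs fails.
  j=6: rhs holds; lhs holds on [5,5]. k = 1.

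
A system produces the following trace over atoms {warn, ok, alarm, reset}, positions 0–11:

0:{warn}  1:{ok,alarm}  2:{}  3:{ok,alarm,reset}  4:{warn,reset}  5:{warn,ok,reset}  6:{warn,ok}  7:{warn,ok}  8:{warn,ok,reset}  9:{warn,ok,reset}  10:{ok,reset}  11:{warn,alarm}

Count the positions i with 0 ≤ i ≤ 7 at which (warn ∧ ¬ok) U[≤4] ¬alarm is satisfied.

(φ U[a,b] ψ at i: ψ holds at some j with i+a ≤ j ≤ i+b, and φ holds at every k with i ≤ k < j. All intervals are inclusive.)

6

Evaluate at each i in [0,7]:
  i=0: ✓ (rhs at j=0)
  i=1: ✗ (lhs fails at k=1 before rhs at j=2)
  i=2: ✓ (rhs at j=2)
  i=3: ✗ (lhs fails at k=3 before rhs at j=4)
  i=4: ✓ (rhs at j=4)
  i=5: ✓ (rhs at j=5)
  i=6: ✓ (rhs at j=6)
  i=7: ✓ (rhs at j=7)
Positions where it holds: {0, 2, 4, 5, 6, 7} → 6.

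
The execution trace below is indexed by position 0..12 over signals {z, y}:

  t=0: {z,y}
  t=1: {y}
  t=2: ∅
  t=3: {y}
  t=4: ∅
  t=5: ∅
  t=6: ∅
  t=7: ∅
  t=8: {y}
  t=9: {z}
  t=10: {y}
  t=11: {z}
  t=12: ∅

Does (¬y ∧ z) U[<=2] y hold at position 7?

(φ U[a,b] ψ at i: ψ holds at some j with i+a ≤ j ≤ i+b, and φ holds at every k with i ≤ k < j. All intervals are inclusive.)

No

Need some j in [7,9] with y, and (¬y ∧ z) at every k in [7,j-1].
  j=7: y false.
  j=8: y holds, but (¬y ∧ z) fails at k=7 → not this j.
  j=9: y false.
No j in the window works → until fails.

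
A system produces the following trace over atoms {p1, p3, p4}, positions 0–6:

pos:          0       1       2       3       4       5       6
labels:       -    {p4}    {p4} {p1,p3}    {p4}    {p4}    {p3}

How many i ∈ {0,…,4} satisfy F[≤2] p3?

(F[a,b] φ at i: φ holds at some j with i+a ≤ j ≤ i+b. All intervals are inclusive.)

4

Evaluate at each i in [0,4]:
  i=0: ✗ (none in [0,2])
  i=1: ✓ (witness j=3)
  i=2: ✓ (witness j=3)
  i=3: ✓ (witness j=3)
  i=4: ✓ (witness j=6)
Positions where it holds: {1, 2, 3, 4} → 4.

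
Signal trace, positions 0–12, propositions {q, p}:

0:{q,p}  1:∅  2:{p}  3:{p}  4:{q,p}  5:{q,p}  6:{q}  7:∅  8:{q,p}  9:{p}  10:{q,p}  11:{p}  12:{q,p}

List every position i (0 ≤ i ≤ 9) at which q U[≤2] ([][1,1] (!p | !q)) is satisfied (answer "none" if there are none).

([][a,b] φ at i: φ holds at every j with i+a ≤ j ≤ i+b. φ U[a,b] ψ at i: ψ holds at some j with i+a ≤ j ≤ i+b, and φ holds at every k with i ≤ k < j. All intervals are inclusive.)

Evaluate at each i in [0,9]:
  i=0: ✓ (rhs at j=0)
  i=1: ✓ (rhs at j=1)
  i=2: ✓ (rhs at j=2)
  i=3: ✗ (lhs fails at k=3 before rhs at j=5)
  i=4: ✓ (rhs at j=5; lhs holds on [4,4])
  i=5: ✓ (rhs at j=5)
  i=6: ✓ (rhs at j=6)
  i=7: ✗ (lhs fails at k=7 before rhs at j=8)
  i=8: ✓ (rhs at j=8)
  i=9: ✗ (lhs fails at k=9 before rhs at j=10)

0, 1, 2, 4, 5, 6, 8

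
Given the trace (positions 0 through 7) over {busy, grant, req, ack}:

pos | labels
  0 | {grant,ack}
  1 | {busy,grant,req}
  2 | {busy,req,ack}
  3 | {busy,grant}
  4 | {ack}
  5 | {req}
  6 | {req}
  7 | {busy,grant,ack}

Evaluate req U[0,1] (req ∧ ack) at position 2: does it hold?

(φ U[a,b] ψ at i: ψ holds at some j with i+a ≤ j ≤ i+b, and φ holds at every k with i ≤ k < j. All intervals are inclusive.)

Yes

Need some j in [2,3] with (req ∧ ack), and req at every k in [2,j-1].
  j=2: (req ∧ ack) holds; no prefix to check → satisfied.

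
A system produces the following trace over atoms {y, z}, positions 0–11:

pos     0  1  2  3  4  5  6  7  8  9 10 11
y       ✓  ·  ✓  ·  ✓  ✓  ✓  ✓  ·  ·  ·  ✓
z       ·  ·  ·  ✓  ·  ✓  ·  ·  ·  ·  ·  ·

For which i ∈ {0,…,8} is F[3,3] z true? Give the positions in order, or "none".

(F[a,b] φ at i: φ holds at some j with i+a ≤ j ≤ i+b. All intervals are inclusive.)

Evaluate at each i in [0,8]:
  i=0: ✓ (witness j=3)
  i=1: ✗ (none in [4,4])
  i=2: ✓ (witness j=5)
  i=3: ✗ (none in [6,6])
  i=4: ✗ (none in [7,7])
  i=5: ✗ (none in [8,8])
  i=6: ✗ (none in [9,9])
  i=7: ✗ (none in [10,10])
  i=8: ✗ (none in [11,11])

0, 2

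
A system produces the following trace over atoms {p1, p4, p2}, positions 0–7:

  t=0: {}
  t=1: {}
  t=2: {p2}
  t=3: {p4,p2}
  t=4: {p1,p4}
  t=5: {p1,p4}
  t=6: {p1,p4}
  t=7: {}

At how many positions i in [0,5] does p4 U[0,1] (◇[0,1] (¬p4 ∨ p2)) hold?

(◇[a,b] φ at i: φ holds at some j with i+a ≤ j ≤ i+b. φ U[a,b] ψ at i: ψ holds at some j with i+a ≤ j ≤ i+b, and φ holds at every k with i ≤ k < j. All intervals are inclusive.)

Evaluate at each i in [0,5]:
  i=0: ✓ (rhs at j=0)
  i=1: ✓ (rhs at j=1)
  i=2: ✓ (rhs at j=2)
  i=3: ✓ (rhs at j=3)
  i=4: ✗ (no rhs in [4,5])
  i=5: ✓ (rhs at j=6; lhs holds on [5,5])
Positions where it holds: {0, 1, 2, 3, 5} → 5.

5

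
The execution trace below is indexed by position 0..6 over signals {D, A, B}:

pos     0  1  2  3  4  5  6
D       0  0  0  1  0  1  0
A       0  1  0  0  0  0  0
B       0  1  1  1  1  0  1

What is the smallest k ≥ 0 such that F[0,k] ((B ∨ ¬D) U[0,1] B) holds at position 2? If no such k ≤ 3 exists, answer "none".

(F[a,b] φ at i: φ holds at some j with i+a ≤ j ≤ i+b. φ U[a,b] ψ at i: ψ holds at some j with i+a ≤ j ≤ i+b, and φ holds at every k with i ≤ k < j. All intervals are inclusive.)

Scan j = 2,3,… for ((B ∨ ¬D) U[0,1] B):
  j=2: holds
First hit at j=2, so smallest k = 2-2 = 0.

0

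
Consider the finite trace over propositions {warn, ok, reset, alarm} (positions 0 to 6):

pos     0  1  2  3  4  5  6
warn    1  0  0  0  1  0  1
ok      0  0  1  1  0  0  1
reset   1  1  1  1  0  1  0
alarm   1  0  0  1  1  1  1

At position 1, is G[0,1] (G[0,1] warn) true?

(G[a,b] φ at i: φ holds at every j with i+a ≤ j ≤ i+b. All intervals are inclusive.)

Check G[0,1] warn at every j in [1,2]:
  j=1: fails at 1
  j=2: fails at 2
Fails at j=1 → formula fails.

False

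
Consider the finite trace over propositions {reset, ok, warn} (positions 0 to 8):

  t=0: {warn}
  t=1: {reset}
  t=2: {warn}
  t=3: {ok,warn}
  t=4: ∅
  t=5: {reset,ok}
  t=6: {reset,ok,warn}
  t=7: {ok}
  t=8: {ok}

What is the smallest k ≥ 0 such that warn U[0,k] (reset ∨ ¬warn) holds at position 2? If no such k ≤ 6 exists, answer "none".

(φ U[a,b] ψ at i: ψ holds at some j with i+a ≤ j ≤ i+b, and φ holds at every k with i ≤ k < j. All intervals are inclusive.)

2

Need earliest j ≥ 2 with (reset ∨ ¬warn), and warn at every k in [2,j-1].
  j=2: rhs fails.
  j=3: rhs fails.
  j=4: rhs holds; lhs holds on [2,3]. k = 2.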